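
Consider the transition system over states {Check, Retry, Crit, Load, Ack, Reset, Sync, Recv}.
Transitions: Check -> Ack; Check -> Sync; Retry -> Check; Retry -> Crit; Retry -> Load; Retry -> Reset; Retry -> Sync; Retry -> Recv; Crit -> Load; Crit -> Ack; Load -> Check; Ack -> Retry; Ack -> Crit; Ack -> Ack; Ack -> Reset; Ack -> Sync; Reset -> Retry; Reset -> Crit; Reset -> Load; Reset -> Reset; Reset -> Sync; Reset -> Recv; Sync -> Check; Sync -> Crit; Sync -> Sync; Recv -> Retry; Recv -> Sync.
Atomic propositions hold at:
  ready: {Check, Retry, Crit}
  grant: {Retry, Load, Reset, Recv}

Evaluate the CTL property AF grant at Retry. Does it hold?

AF grant: least fixpoint, start Z0 = {Retry, Load, Reset, Recv}, add states with every successor in Z. Already a fixed point.
Sat(AF grant) = {Retry, Load, Reset, Recv}
Retry ∈ Sat(AF grant) = {Retry, Load, Reset, Recv}, so the formula holds at Retry.

Yes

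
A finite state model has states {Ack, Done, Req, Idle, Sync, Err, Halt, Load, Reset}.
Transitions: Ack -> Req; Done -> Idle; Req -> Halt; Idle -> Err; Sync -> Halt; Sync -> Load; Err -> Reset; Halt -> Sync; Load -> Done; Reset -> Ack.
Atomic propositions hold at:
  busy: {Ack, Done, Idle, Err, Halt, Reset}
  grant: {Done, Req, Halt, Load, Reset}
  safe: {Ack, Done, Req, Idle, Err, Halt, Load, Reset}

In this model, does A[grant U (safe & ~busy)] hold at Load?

Yes

Sat(~busy) = {Req, Sync, Load}
Sat(safe & ~busy) = {Req, Load}
A[grant U (safe & ~busy)]: least fixpoint, start Z0 = Sat((safe & ~busy)) = {Req, Load}, add states in Sat(grant) with every successor in Z. Already a fixed point.
Sat(A[grant U (safe & ~busy)]) = {Req, Load}
Load ∈ Sat(A[grant U (safe & ~busy)]) = {Req, Load}, so the formula holds at Load.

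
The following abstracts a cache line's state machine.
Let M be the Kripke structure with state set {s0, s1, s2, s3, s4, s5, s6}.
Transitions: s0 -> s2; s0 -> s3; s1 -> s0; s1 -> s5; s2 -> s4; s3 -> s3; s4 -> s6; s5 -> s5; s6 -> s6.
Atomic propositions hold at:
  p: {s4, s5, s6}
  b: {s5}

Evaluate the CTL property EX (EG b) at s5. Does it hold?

EG b: greatest fixpoint, start Z0 = {s5}, keep only states in Sat with some successor in Z. Already a fixed point.
Sat(EG b) = {s5}
Sat(EX (EG b)) = {s : some successor in {s5}} = {s1, s5}
s5 ∈ Sat(EX (EG b)) = {s1, s5}, so the formula holds at s5.

Yes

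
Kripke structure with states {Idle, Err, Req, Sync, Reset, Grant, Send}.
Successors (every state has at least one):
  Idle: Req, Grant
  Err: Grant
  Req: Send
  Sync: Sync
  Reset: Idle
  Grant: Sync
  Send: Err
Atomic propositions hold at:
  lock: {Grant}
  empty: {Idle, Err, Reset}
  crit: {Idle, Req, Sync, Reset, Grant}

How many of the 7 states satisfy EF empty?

5

EF empty: least fixpoint, start Z0 = {Idle, Err, Reset}, add states with some successor in Z. Z1 = {Idle, Err, Reset, Send}; Z2 = {Idle, Err, Req, Reset, Send}; fixed.
Sat(EF empty) = {Idle, Err, Req, Reset, Send}
|Sat(EF empty)| = |{Idle, Err, Req, Reset, Send}| = 5.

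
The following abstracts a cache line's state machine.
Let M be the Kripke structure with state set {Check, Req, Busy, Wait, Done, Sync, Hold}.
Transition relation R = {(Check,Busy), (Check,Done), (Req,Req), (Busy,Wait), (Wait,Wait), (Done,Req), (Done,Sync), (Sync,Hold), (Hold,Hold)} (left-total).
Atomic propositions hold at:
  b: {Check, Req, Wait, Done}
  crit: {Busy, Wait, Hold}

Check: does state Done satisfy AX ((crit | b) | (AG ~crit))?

No

Sat(crit | b) = {Check, Req, Busy, Wait, Done, Hold}
Sat(~crit) = {Check, Req, Done, Sync}
AG ~crit: greatest fixpoint, start Z0 = {Check, Req, Done, Sync}, keep only states in Sat with every successor in Z. Z1 = {Req, Done}; Z2 = {Req}; fixed.
Sat(AG ~crit) = {Req}
Sat((crit | b) | (AG ~crit)) = {Check, Req, Busy, Wait, Done, Hold}
Sat(AX ((crit | b) | (AG ~crit))) = {s : every successor in {Check, Req, Busy, Wait, Done, Hold}} = {Check, Req, Busy, Wait, Sync, Hold}
Done ∉ Sat(AX ((crit | b) | (AG ~crit))) = {Check, Req, Busy, Wait, Sync, Hold}, so the formula does not hold at Done.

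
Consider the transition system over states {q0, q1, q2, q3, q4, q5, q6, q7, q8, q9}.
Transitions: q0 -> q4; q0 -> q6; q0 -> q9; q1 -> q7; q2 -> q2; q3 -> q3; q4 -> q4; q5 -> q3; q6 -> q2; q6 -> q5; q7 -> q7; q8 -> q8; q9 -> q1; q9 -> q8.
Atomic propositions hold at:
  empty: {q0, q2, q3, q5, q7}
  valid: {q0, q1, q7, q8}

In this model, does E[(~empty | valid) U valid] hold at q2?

No

Sat(~empty) = {q1, q4, q6, q8, q9}
Sat(~empty | valid) = {q0, q1, q4, q6, q7, q8, q9}
E[(~empty | valid) U valid]: least fixpoint, start Z0 = Sat(valid) = {q0, q1, q7, q8}, add states in Sat(~empty | valid) with some successor in Z. Z1 = {q0, q1, q7, q8, q9}; fixed.
Sat(E[(~empty | valid) U valid]) = {q0, q1, q7, q8, q9}
q2 ∉ Sat(E[(~empty | valid) U valid]) = {q0, q1, q7, q8, q9}, so the formula does not hold at q2.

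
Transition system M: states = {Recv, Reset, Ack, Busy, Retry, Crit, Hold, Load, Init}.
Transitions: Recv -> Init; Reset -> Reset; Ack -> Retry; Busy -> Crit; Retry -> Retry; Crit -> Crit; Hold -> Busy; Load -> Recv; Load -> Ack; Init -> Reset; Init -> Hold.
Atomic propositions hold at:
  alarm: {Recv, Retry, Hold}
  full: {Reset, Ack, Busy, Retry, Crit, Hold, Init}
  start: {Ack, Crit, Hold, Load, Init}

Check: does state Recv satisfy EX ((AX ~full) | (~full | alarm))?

Sat(~full) = {Recv, Load}
Sat(AX ~full) = {s : every successor in {Recv, Load}} = ∅
Sat(~full | alarm) = {Recv, Retry, Hold, Load}
Sat((AX ~full) | (~full | alarm)) = {Recv, Retry, Hold, Load}
Sat(EX ((AX ~full) | (~full | alarm))) = {s : some successor in {Recv, Retry, Hold, Load}} = {Ack, Retry, Load, Init}
Recv ∉ Sat(EX ((AX ~full) | (~full | alarm))) = {Ack, Retry, Load, Init}, so the formula does not hold at Recv.

No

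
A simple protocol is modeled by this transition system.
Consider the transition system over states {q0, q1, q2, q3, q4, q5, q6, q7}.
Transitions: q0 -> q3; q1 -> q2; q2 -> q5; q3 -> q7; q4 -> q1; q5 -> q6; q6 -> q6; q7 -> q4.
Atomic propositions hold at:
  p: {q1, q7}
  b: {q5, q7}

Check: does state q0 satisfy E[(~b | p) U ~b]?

Sat(~b) = {q0, q1, q2, q3, q4, q6}
Sat(~b | p) = {q0, q1, q2, q3, q4, q6, q7}
E[(~b | p) U ~b]: least fixpoint, start Z0 = Sat(~b) = {q0, q1, q2, q3, q4, q6}, add states in Sat(~b | p) with some successor in Z. Z1 = {q0, q1, q2, q3, q4, q6, q7}; fixed.
Sat(E[(~b | p) U ~b]) = {q0, q1, q2, q3, q4, q6, q7}
q0 ∈ Sat(E[(~b | p) U ~b]) = {q0, q1, q2, q3, q4, q6, q7}, so the formula holds at q0.

Yes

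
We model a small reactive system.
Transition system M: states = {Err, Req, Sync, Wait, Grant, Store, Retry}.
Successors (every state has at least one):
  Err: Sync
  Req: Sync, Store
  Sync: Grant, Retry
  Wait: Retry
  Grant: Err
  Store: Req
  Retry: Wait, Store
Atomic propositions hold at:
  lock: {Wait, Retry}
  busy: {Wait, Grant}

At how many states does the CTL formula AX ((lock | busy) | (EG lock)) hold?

Sat(lock | busy) = {Wait, Grant, Retry}
EG lock: greatest fixpoint, start Z0 = {Wait, Retry}, keep only states in Sat with some successor in Z. Already a fixed point.
Sat(EG lock) = {Wait, Retry}
Sat((lock | busy) | (EG lock)) = {Wait, Grant, Retry}
Sat(AX ((lock | busy) | (EG lock))) = {s : every successor in {Wait, Grant, Retry}} = {Sync, Wait}
|Sat(AX ((lock | busy) | (EG lock)))| = |{Sync, Wait}| = 2.

2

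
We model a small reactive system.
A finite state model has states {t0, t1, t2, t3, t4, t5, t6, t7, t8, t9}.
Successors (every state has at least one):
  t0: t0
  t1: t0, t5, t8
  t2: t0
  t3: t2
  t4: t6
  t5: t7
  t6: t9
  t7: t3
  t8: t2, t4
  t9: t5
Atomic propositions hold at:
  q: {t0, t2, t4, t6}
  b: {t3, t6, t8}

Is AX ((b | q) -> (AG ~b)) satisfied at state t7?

No

Sat(b | q) = {t0, t2, t3, t4, t6, t8}
Sat(~b) = {t0, t1, t2, t4, t5, t7, t9}
AG ~b: greatest fixpoint, start Z0 = {t0, t1, t2, t4, t5, t7, t9}, keep only states in Sat with every successor in Z. Z1 = {t0, t2, t5, t9}; Z2 = {t0, t2, t9}; Z3 = {t0, t2}; fixed.
Sat(AG ~b) = {t0, t2}
Sat((b | q) -> (AG ~b)) = {t0, t1, t2, t5, t7, t9}
Sat(AX ((b | q) -> (AG ~b))) = {s : every successor in {t0, t1, t2, t5, t7, t9}} = {t0, t2, t3, t5, t6, t9}
t7 ∉ Sat(AX ((b | q) -> (AG ~b))) = {t0, t2, t3, t5, t6, t9}, so the formula does not hold at t7.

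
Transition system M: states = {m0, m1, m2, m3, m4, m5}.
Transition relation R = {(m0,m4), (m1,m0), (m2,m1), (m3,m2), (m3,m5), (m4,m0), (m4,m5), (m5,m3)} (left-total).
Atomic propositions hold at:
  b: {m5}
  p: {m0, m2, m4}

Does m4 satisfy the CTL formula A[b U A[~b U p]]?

Sat(~b) = {m0, m1, m2, m3, m4}
A[~b U p]: least fixpoint, start Z0 = Sat(p) = {m0, m2, m4}, add states in Sat(~b) with every successor in Z. Z1 = {m0, m1, m2, m4}; fixed.
Sat(A[~b U p]) = {m0, m1, m2, m4}
A[b U A[~b U p]]: least fixpoint, start Z0 = Sat(A[~b U p]) = {m0, m1, m2, m4}, add states in Sat(b) with every successor in Z. Already a fixed point.
Sat(A[b U A[~b U p]]) = {m0, m1, m2, m4}
m4 ∈ Sat(A[b U A[~b U p]]) = {m0, m1, m2, m4}, so the formula holds at m4.

Yes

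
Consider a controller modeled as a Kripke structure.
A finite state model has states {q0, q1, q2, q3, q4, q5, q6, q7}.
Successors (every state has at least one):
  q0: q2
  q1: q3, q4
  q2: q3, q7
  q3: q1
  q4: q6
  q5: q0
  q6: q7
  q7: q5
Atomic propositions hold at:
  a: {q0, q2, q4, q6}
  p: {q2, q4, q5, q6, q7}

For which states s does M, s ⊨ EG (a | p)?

Sat(a | p) = {q0, q2, q4, q5, q6, q7}
EG (a | p): greatest fixpoint, start Z0 = {q0, q2, q4, q5, q6, q7}, keep only states in Sat with some successor in Z. Already a fixed point.
Sat(EG (a | p)) = {q0, q2, q4, q5, q6, q7}

{q0, q2, q4, q5, q6, q7}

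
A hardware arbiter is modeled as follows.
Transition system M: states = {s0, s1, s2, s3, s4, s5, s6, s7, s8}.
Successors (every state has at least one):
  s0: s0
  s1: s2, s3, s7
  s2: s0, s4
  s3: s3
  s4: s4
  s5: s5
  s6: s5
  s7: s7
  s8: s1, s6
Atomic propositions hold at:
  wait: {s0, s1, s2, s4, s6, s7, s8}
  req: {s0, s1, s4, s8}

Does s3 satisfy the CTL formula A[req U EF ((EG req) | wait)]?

No

EG req: greatest fixpoint, start Z0 = {s0, s1, s4, s8}, keep only states in Sat with some successor in Z. Z1 = {s0, s4, s8}; Z2 = {s0, s4}; fixed.
Sat(EG req) = {s0, s4}
Sat((EG req) | wait) = {s0, s1, s2, s4, s6, s7, s8}
EF ((EG req) | wait): least fixpoint, start Z0 = {s0, s1, s2, s4, s6, s7, s8}, add states with some successor in Z. Already a fixed point.
Sat(EF ((EG req) | wait)) = {s0, s1, s2, s4, s6, s7, s8}
A[req U EF ((EG req) | wait)]: least fixpoint, start Z0 = Sat(EF ((EG req) | wait)) = {s0, s1, s2, s4, s6, s7, s8}, add states in Sat(req) with every successor in Z. Already a fixed point.
Sat(A[req U EF ((EG req) | wait)]) = {s0, s1, s2, s4, s6, s7, s8}
s3 ∉ Sat(A[req U EF ((EG req) | wait)]) = {s0, s1, s2, s4, s6, s7, s8}, so the formula does not hold at s3.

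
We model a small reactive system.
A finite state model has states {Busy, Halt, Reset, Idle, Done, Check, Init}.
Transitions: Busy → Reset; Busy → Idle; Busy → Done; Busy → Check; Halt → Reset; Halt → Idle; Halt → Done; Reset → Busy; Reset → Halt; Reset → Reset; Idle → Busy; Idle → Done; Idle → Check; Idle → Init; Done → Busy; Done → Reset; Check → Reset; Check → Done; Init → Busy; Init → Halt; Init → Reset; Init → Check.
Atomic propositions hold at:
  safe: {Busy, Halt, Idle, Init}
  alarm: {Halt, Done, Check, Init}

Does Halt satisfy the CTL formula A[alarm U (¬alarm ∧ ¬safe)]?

No

Sat(¬alarm) = {Busy, Reset, Idle}
Sat(¬safe) = {Reset, Done, Check}
Sat(¬alarm ∧ ¬safe) = {Reset}
A[alarm U (¬alarm ∧ ¬safe)]: least fixpoint, start Z0 = Sat((¬alarm ∧ ¬safe)) = {Reset}, add states in Sat(alarm) with every successor in Z. Already a fixed point.
Sat(A[alarm U (¬alarm ∧ ¬safe)]) = {Reset}
Halt ∉ Sat(A[alarm U (¬alarm ∧ ¬safe)]) = {Reset}, so the formula does not hold at Halt.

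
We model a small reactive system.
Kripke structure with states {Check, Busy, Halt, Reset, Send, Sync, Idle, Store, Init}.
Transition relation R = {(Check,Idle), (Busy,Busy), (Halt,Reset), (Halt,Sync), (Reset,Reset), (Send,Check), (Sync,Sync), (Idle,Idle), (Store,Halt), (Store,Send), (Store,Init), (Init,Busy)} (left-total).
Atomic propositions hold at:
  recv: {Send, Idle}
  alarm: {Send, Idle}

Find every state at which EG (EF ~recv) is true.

Sat(~recv) = {Check, Busy, Halt, Reset, Sync, Store, Init}
EF ~recv: least fixpoint, start Z0 = {Check, Busy, Halt, Reset, Sync, Store, Init}, add states with some successor in Z. Z1 = {Check, Busy, Halt, Reset, Send, Sync, Store, Init}; fixed.
Sat(EF ~recv) = {Check, Busy, Halt, Reset, Send, Sync, Store, Init}
EG (EF ~recv): greatest fixpoint, start Z0 = {Check, Busy, Halt, Reset, Send, Sync, Store, Init}, keep only states in Sat with some successor in Z. Z1 = {Busy, Halt, Reset, Send, Sync, Store, Init}; Z2 = {Busy, Halt, Reset, Sync, Store, Init}; fixed.
Sat(EG (EF ~recv)) = {Busy, Halt, Reset, Sync, Store, Init}

{Busy, Halt, Reset, Sync, Store, Init}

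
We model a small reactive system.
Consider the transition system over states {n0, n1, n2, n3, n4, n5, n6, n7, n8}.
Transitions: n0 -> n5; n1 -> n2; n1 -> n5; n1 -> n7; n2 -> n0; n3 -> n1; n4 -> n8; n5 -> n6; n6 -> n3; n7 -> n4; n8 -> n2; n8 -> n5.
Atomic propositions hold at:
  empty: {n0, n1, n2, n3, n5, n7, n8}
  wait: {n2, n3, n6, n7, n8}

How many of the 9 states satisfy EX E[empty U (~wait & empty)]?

Sat(~wait) = {n0, n1, n4, n5}
Sat(~wait & empty) = {n0, n1, n5}
E[empty U (~wait & empty)]: least fixpoint, start Z0 = Sat((~wait & empty)) = {n0, n1, n5}, add states in Sat(empty) with some successor in Z. Z1 = {n0, n1, n2, n3, n5, n8}; fixed.
Sat(E[empty U (~wait & empty)]) = {n0, n1, n2, n3, n5, n8}
Sat(EX E[empty U (~wait & empty)]) = {s : some successor in {n0, n1, n2, n3, n5, n8}} = {n0, n1, n2, n3, n4, n6, n8}
|Sat(EX E[empty U (~wait & empty)])| = |{n0, n1, n2, n3, n4, n6, n8}| = 7.

7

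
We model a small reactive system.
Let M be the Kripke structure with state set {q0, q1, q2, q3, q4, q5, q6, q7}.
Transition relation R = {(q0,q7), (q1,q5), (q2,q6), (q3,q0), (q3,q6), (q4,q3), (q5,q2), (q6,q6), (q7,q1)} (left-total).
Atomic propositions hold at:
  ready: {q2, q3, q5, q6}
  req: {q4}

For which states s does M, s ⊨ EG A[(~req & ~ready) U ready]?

{q0, q1, q2, q3, q5, q6, q7}

Sat(~req) = {q0, q1, q2, q3, q5, q6, q7}
Sat(~ready) = {q0, q1, q4, q7}
Sat(~req & ~ready) = {q0, q1, q7}
A[(~req & ~ready) U ready]: least fixpoint, start Z0 = Sat(ready) = {q2, q3, q5, q6}, add states in Sat(~req & ~ready) with every successor in Z. Z1 = {q1, q2, q3, q5, q6}; Z2 = {q1, q2, q3, q5, q6, q7}; Z3 = {q0, q1, q2, q3, q5, q6, q7}; fixed.
Sat(A[(~req & ~ready) U ready]) = {q0, q1, q2, q3, q5, q6, q7}
EG A[(~req & ~ready) U ready]: greatest fixpoint, start Z0 = {q0, q1, q2, q3, q5, q6, q7}, keep only states in Sat with some successor in Z. Already a fixed point.
Sat(EG A[(~req & ~ready) U ready]) = {q0, q1, q2, q3, q5, q6, q7}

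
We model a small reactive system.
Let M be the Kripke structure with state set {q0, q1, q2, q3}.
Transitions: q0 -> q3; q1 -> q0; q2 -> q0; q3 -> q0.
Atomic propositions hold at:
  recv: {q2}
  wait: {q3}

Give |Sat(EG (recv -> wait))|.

3

Sat(recv -> wait) = {q0, q1, q3}
EG (recv -> wait): greatest fixpoint, start Z0 = {q0, q1, q3}, keep only states in Sat with some successor in Z. Already a fixed point.
Sat(EG (recv -> wait)) = {q0, q1, q3}
|Sat(EG (recv -> wait))| = |{q0, q1, q3}| = 3.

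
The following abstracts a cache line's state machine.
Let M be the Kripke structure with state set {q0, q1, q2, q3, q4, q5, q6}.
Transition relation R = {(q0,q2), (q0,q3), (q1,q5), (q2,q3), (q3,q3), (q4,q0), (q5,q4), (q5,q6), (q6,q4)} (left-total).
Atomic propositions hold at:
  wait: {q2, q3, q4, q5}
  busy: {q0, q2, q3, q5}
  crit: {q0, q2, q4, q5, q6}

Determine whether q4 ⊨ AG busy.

AG busy: greatest fixpoint, start Z0 = {q0, q2, q3, q5}, keep only states in Sat with every successor in Z. Z1 = {q0, q2, q3}; fixed.
Sat(AG busy) = {q0, q2, q3}
q4 ∉ Sat(AG busy) = {q0, q2, q3}, so the formula does not hold at q4.

No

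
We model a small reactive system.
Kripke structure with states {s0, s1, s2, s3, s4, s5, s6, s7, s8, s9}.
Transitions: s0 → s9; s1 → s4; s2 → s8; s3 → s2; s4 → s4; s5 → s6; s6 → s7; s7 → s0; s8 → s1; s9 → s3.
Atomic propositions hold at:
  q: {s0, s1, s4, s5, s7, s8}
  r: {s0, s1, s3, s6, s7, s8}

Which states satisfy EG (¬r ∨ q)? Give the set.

{s1, s2, s4, s8}

Sat(¬r) = {s2, s4, s5, s9}
Sat(¬r ∨ q) = {s0, s1, s2, s4, s5, s7, s8, s9}
EG (¬r ∨ q): greatest fixpoint, start Z0 = {s0, s1, s2, s4, s5, s7, s8, s9}, keep only states in Sat with some successor in Z. Z1 = {s0, s1, s2, s4, s7, s8}; Z2 = {s1, s2, s4, s7, s8}; Z3 = {s1, s2, s4, s8}; fixed.
Sat(EG (¬r ∨ q)) = {s1, s2, s4, s8}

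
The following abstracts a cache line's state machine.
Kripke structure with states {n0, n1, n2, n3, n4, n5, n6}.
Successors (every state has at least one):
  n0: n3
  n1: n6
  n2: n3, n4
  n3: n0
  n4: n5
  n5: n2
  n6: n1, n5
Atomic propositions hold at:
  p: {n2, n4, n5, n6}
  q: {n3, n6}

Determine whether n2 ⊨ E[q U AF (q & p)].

Sat(q & p) = {n6}
AF (q & p): least fixpoint, start Z0 = {n6}, add states with every successor in Z. Z1 = {n1, n6}; fixed.
Sat(AF (q & p)) = {n1, n6}
E[q U AF (q & p)]: least fixpoint, start Z0 = Sat(AF (q & p)) = {n1, n6}, add states in Sat(q) with some successor in Z. Already a fixed point.
Sat(E[q U AF (q & p)]) = {n1, n6}
n2 ∉ Sat(E[q U AF (q & p)]) = {n1, n6}, so the formula does not hold at n2.

No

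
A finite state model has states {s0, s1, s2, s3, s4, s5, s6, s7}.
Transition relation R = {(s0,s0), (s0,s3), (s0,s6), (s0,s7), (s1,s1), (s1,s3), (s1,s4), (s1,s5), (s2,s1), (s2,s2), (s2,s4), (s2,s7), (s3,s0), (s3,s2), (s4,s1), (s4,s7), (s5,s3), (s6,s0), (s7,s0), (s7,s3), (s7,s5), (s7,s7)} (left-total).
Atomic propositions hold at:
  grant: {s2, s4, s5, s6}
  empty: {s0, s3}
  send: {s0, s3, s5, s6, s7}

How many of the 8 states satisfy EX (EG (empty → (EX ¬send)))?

Sat(¬send) = {s1, s2, s4}
Sat(EX ¬send) = {s : some successor in {s1, s2, s4}} = {s1, s2, s3, s4}
Sat(empty → (EX ¬send)) = {s1, s2, s3, s4, s5, s6, s7}
EG (empty → (EX ¬send)): greatest fixpoint, start Z0 = {s1, s2, s3, s4, s5, s6, s7}, keep only states in Sat with some successor in Z. Z1 = {s1, s2, s3, s4, s5, s7}; fixed.
Sat(EG (empty → (EX ¬send))) = {s1, s2, s3, s4, s5, s7}
Sat(EX (EG (empty → (EX ¬send)))) = {s : some successor in {s1, s2, s3, s4, s5, s7}} = {s0, s1, s2, s3, s4, s5, s7}
|Sat(EX (EG (empty → (EX ¬send))))| = |{s0, s1, s2, s3, s4, s5, s7}| = 7.

7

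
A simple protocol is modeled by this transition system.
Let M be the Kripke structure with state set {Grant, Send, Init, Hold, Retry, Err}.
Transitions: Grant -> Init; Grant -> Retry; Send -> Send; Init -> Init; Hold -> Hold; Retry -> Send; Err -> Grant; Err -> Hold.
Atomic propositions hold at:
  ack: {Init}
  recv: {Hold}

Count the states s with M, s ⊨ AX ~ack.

4

Sat(~ack) = {Grant, Send, Hold, Retry, Err}
Sat(AX ~ack) = {s : every successor in {Grant, Send, Hold, Retry, Err}} = {Send, Hold, Retry, Err}
|Sat(AX ~ack)| = |{Send, Hold, Retry, Err}| = 4.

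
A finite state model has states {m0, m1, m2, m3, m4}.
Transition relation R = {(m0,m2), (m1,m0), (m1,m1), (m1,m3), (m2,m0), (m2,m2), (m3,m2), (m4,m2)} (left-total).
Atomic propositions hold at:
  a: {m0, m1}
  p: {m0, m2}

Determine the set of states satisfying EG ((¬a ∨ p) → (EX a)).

Sat(¬a) = {m2, m3, m4}
Sat(¬a ∨ p) = {m0, m2, m3, m4}
Sat(EX a) = {s : some successor in {m0, m1}} = {m1, m2}
Sat((¬a ∨ p) → (EX a)) = {m1, m2}
EG ((¬a ∨ p) → (EX a)): greatest fixpoint, start Z0 = {m1, m2}, keep only states in Sat with some successor in Z. Already a fixed point.
Sat(EG ((¬a ∨ p) → (EX a))) = {m1, m2}

{m1, m2}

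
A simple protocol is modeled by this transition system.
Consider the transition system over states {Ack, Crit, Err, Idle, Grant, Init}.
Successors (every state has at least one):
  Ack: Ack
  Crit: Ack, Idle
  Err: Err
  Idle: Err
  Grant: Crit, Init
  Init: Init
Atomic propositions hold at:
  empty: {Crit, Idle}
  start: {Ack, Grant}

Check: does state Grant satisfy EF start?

Yes

EF start: least fixpoint, start Z0 = {Ack, Grant}, add states with some successor in Z. Z1 = {Ack, Crit, Grant}; fixed.
Sat(EF start) = {Ack, Crit, Grant}
Grant ∈ Sat(EF start) = {Ack, Crit, Grant}, so the formula holds at Grant.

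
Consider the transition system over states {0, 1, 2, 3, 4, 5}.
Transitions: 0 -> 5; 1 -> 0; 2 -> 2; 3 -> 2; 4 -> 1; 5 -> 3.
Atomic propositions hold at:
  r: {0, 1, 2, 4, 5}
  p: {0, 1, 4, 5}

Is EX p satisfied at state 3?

No

Sat(EX p) = {s : some successor in {0, 1, 4, 5}} = {0, 1, 4}
3 ∉ Sat(EX p) = {0, 1, 4}, so the formula does not hold at 3.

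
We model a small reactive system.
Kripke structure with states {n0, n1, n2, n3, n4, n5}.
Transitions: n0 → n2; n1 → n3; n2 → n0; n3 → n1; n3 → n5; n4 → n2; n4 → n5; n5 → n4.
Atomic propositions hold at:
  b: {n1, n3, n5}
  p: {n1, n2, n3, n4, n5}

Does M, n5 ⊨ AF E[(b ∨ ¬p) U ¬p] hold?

Sat(¬p) = {n0}
Sat(b ∨ ¬p) = {n0, n1, n3, n5}
E[(b ∨ ¬p) U ¬p]: least fixpoint, start Z0 = Sat(¬p) = {n0}, add states in Sat(b ∨ ¬p) with some successor in Z. Already a fixed point.
Sat(E[(b ∨ ¬p) U ¬p]) = {n0}
AF E[(b ∨ ¬p) U ¬p]: least fixpoint, start Z0 = {n0}, add states with every successor in Z. Z1 = {n0, n2}; fixed.
Sat(AF E[(b ∨ ¬p) U ¬p]) = {n0, n2}
n5 ∉ Sat(AF E[(b ∨ ¬p) U ¬p]) = {n0, n2}, so the formula does not hold at n5.

No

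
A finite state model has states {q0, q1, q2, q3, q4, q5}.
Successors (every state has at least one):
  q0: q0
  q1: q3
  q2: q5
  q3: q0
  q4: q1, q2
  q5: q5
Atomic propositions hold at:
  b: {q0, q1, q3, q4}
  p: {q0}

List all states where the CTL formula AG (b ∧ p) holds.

Sat(b ∧ p) = {q0}
AG (b ∧ p): greatest fixpoint, start Z0 = {q0}, keep only states in Sat with every successor in Z. Already a fixed point.
Sat(AG (b ∧ p)) = {q0}

{q0}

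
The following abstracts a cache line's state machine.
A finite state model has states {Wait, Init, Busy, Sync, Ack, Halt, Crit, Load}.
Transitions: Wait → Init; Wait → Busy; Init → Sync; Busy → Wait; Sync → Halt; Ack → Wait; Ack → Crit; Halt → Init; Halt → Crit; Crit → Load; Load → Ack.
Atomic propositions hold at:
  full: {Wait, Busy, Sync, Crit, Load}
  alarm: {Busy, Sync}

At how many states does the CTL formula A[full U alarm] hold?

A[full U alarm]: least fixpoint, start Z0 = Sat(alarm) = {Busy, Sync}, add states in Sat(full) with every successor in Z. Already a fixed point.
Sat(A[full U alarm]) = {Busy, Sync}
|Sat(A[full U alarm])| = |{Busy, Sync}| = 2.

2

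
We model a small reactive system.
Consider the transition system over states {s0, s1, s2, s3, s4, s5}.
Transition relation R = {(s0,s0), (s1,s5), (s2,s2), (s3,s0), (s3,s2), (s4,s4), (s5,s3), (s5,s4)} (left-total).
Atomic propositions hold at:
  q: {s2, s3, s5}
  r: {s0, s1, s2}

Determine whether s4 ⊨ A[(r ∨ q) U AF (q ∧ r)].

No

Sat(r ∨ q) = {s0, s1, s2, s3, s5}
Sat(q ∧ r) = {s2}
AF (q ∧ r): least fixpoint, start Z0 = {s2}, add states with every successor in Z. Already a fixed point.
Sat(AF (q ∧ r)) = {s2}
A[(r ∨ q) U AF (q ∧ r)]: least fixpoint, start Z0 = Sat(AF (q ∧ r)) = {s2}, add states in Sat(r ∨ q) with every successor in Z. Already a fixed point.
Sat(A[(r ∨ q) U AF (q ∧ r)]) = {s2}
s4 ∉ Sat(A[(r ∨ q) U AF (q ∧ r)]) = {s2}, so the formula does not hold at s4.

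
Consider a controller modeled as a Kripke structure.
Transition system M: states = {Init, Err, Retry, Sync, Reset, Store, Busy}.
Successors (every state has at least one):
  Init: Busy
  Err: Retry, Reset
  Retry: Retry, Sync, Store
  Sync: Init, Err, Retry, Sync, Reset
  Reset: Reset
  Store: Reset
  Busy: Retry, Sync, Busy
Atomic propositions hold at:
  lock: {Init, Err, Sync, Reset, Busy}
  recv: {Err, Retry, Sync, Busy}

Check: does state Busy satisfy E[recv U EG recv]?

EG recv: greatest fixpoint, start Z0 = {Err, Retry, Sync, Busy}, keep only states in Sat with some successor in Z. Already a fixed point.
Sat(EG recv) = {Err, Retry, Sync, Busy}
E[recv U EG recv]: least fixpoint, start Z0 = Sat(EG recv) = {Err, Retry, Sync, Busy}, add states in Sat(recv) with some successor in Z. Already a fixed point.
Sat(E[recv U EG recv]) = {Err, Retry, Sync, Busy}
Busy ∈ Sat(E[recv U EG recv]) = {Err, Retry, Sync, Busy}, so the formula holds at Busy.

Yes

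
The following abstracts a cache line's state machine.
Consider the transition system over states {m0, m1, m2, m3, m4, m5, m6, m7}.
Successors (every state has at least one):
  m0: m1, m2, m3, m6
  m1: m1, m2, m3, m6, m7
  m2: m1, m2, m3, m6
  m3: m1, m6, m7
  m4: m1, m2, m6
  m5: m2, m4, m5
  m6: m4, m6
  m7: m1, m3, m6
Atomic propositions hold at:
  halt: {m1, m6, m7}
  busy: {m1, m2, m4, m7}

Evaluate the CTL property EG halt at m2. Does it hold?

EG halt: greatest fixpoint, start Z0 = {m1, m6, m7}, keep only states in Sat with some successor in Z. Already a fixed point.
Sat(EG halt) = {m1, m6, m7}
m2 ∉ Sat(EG halt) = {m1, m6, m7}, so the formula does not hold at m2.

No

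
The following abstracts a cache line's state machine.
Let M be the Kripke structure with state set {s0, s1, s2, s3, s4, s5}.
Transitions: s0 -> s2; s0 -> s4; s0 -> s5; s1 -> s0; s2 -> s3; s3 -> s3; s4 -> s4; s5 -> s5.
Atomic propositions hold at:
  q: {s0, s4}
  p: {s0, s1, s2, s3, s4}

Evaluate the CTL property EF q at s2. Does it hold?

EF q: least fixpoint, start Z0 = {s0, s4}, add states with some successor in Z. Z1 = {s0, s1, s4}; fixed.
Sat(EF q) = {s0, s1, s4}
s2 ∉ Sat(EF q) = {s0, s1, s4}, so the formula does not hold at s2.

No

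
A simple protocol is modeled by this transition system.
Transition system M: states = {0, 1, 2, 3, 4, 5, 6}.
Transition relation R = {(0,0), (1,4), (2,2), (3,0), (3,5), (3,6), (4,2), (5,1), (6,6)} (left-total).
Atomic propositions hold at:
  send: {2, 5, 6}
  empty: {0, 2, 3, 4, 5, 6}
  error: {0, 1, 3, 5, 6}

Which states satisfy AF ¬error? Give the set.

{1, 2, 4, 5}

Sat(¬error) = {2, 4}
AF ¬error: least fixpoint, start Z0 = {2, 4}, add states with every successor in Z. Z1 = {1, 2, 4}; Z2 = {1, 2, 4, 5}; fixed.
Sat(AF ¬error) = {1, 2, 4, 5}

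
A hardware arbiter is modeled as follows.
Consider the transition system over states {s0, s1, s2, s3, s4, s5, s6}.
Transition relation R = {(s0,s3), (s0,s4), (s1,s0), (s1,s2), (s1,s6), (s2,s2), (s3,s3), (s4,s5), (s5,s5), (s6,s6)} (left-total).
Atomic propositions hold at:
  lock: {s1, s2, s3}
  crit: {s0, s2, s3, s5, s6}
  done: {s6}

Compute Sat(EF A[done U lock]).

A[done U lock]: least fixpoint, start Z0 = Sat(lock) = {s1, s2, s3}, add states in Sat(done) with every successor in Z. Already a fixed point.
Sat(A[done U lock]) = {s1, s2, s3}
EF A[done U lock]: least fixpoint, start Z0 = {s1, s2, s3}, add states with some successor in Z. Z1 = {s0, s1, s2, s3}; fixed.
Sat(EF A[done U lock]) = {s0, s1, s2, s3}

{s0, s1, s2, s3}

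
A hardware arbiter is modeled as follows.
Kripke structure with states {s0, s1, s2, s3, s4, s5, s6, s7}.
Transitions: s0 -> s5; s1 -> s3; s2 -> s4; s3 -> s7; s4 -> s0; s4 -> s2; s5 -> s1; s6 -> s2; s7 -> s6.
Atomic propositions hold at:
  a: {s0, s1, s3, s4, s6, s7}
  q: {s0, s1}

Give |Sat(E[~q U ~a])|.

Sat(~q) = {s2, s3, s4, s5, s6, s7}
Sat(~a) = {s2, s5}
E[~q U ~a]: least fixpoint, start Z0 = Sat(~a) = {s2, s5}, add states in Sat(~q) with some successor in Z. Z1 = {s2, s4, s5, s6}; Z2 = {s2, s4, s5, s6, s7}; Z3 = {s2, s3, s4, s5, s6, s7}; fixed.
Sat(E[~q U ~a]) = {s2, s3, s4, s5, s6, s7}
|Sat(E[~q U ~a])| = |{s2, s3, s4, s5, s6, s7}| = 6.

6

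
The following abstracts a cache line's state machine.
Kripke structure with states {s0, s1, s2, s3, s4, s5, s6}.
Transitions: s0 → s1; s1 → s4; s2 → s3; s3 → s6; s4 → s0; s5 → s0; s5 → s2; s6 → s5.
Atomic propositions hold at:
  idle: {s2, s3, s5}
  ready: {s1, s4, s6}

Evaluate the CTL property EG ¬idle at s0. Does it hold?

Yes

Sat(¬idle) = {s0, s1, s4, s6}
EG ¬idle: greatest fixpoint, start Z0 = {s0, s1, s4, s6}, keep only states in Sat with some successor in Z. Z1 = {s0, s1, s4}; fixed.
Sat(EG ¬idle) = {s0, s1, s4}
s0 ∈ Sat(EG ¬idle) = {s0, s1, s4}, so the formula holds at s0.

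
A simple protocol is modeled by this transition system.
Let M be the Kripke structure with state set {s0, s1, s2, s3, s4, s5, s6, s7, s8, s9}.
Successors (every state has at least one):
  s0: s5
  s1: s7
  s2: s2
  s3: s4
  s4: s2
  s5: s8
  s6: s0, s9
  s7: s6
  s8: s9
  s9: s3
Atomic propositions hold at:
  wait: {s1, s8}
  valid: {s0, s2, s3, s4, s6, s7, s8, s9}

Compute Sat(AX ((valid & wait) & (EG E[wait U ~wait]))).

Sat(valid & wait) = {s8}
Sat(~wait) = {s0, s2, s3, s4, s5, s6, s7, s9}
E[wait U ~wait]: least fixpoint, start Z0 = Sat(~wait) = {s0, s2, s3, s4, s5, s6, s7, s9}, add states in Sat(wait) with some successor in Z. Z1 = {s0, s1, s2, s3, s4, s5, s6, s7, s8, s9}; fixed.
Sat(E[wait U ~wait]) = {s0, s1, s2, s3, s4, s5, s6, s7, s8, s9}
EG E[wait U ~wait]: greatest fixpoint, start Z0 = {s0, s1, s2, s3, s4, s5, s6, s7, s8, s9}, keep only states in Sat with some successor in Z. Already a fixed point.
Sat(EG E[wait U ~wait]) = {s0, s1, s2, s3, s4, s5, s6, s7, s8, s9}
Sat((valid & wait) & (EG E[wait U ~wait])) = {s8}
Sat(AX ((valid & wait) & (EG E[wait U ~wait]))) = {s : every successor in {s8}} = {s5}

{s5}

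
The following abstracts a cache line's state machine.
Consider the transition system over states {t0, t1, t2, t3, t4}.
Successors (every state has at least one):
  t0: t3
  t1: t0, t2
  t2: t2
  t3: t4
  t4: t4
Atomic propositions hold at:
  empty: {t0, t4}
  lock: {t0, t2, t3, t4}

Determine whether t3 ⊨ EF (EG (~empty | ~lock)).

No

Sat(~empty) = {t1, t2, t3}
Sat(~lock) = {t1}
Sat(~empty | ~lock) = {t1, t2, t3}
EG (~empty | ~lock): greatest fixpoint, start Z0 = {t1, t2, t3}, keep only states in Sat with some successor in Z. Z1 = {t1, t2}; fixed.
Sat(EG (~empty | ~lock)) = {t1, t2}
EF (EG (~empty | ~lock)): least fixpoint, start Z0 = {t1, t2}, add states with some successor in Z. Already a fixed point.
Sat(EF (EG (~empty | ~lock))) = {t1, t2}
t3 ∉ Sat(EF (EG (~empty | ~lock))) = {t1, t2}, so the formula does not hold at t3.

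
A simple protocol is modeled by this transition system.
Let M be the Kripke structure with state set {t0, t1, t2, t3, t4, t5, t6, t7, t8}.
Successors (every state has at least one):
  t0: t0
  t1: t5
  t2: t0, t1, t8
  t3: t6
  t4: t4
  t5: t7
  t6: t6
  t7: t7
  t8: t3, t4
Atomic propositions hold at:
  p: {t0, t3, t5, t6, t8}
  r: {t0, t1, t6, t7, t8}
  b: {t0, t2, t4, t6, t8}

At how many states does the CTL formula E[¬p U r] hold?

Sat(¬p) = {t1, t2, t4, t7}
E[¬p U r]: least fixpoint, start Z0 = Sat(r) = {t0, t1, t6, t7, t8}, add states in Sat(¬p) with some successor in Z. Z1 = {t0, t1, t2, t6, t7, t8}; fixed.
Sat(E[¬p U r]) = {t0, t1, t2, t6, t7, t8}
|Sat(E[¬p U r])| = |{t0, t1, t2, t6, t7, t8}| = 6.

6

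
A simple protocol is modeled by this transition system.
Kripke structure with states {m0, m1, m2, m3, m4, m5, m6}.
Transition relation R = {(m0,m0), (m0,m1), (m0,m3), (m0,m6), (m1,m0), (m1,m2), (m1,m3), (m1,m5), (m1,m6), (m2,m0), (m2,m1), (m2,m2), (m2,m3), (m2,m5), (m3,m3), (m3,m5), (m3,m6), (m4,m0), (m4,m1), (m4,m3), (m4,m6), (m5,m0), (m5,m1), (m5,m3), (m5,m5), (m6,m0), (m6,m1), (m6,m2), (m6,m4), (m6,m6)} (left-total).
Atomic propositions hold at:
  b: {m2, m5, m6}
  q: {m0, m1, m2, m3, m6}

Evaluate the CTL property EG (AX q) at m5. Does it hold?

Sat(AX q) = {s : every successor in {m0, m1, m2, m3, m6}} = {m0, m4}
EG (AX q): greatest fixpoint, start Z0 = {m0, m4}, keep only states in Sat with some successor in Z. Already a fixed point.
Sat(EG (AX q)) = {m0, m4}
m5 ∉ Sat(EG (AX q)) = {m0, m4}, so the formula does not hold at m5.

No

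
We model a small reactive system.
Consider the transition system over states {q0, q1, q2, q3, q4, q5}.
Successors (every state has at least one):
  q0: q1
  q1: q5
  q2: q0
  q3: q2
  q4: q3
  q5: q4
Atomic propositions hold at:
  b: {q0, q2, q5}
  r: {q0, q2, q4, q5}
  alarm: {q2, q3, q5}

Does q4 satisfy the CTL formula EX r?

Sat(EX r) = {s : some successor in {q0, q2, q4, q5}} = {q1, q2, q3, q5}
q4 ∉ Sat(EX r) = {q1, q2, q3, q5}, so the formula does not hold at q4.

No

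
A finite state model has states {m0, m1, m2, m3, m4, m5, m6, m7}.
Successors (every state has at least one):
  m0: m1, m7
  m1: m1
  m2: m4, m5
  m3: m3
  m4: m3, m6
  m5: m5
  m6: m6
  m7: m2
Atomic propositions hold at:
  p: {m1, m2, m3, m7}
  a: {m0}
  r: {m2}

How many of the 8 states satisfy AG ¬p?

2

Sat(¬p) = {m0, m4, m5, m6}
AG ¬p: greatest fixpoint, start Z0 = {m0, m4, m5, m6}, keep only states in Sat with every successor in Z. Z1 = {m5, m6}; fixed.
Sat(AG ¬p) = {m5, m6}
|Sat(AG ¬p)| = |{m5, m6}| = 2.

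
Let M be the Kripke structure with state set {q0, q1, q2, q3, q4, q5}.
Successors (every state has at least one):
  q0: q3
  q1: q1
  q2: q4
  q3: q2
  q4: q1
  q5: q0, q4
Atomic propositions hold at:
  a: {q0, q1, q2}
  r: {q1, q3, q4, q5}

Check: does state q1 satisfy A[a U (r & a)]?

Sat(r & a) = {q1}
A[a U (r & a)]: least fixpoint, start Z0 = Sat((r & a)) = {q1}, add states in Sat(a) with every successor in Z. Already a fixed point.
Sat(A[a U (r & a)]) = {q1}
q1 ∈ Sat(A[a U (r & a)]) = {q1}, so the formula holds at q1.

Yes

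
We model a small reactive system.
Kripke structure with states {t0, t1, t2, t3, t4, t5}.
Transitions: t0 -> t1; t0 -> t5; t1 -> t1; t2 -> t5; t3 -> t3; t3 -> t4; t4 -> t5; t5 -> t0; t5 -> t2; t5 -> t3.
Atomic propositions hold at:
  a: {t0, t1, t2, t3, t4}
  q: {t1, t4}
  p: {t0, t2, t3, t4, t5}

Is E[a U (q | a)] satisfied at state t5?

No

Sat(q | a) = {t0, t1, t2, t3, t4}
E[a U (q | a)]: least fixpoint, start Z0 = Sat((q | a)) = {t0, t1, t2, t3, t4}, add states in Sat(a) with some successor in Z. Already a fixed point.
Sat(E[a U (q | a)]) = {t0, t1, t2, t3, t4}
t5 ∉ Sat(E[a U (q | a)]) = {t0, t1, t2, t3, t4}, so the formula does not hold at t5.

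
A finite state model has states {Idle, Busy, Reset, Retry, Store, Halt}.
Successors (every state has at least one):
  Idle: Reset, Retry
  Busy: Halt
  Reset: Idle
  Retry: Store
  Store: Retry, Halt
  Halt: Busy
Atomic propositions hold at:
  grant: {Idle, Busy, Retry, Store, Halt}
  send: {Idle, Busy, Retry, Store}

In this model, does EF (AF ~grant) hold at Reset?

Sat(~grant) = {Reset}
AF ~grant: least fixpoint, start Z0 = {Reset}, add states with every successor in Z. Already a fixed point.
Sat(AF ~grant) = {Reset}
EF (AF ~grant): least fixpoint, start Z0 = {Reset}, add states with some successor in Z. Z1 = {Idle, Reset}; fixed.
Sat(EF (AF ~grant)) = {Idle, Reset}
Reset ∈ Sat(EF (AF ~grant)) = {Idle, Reset}, so the formula holds at Reset.

Yes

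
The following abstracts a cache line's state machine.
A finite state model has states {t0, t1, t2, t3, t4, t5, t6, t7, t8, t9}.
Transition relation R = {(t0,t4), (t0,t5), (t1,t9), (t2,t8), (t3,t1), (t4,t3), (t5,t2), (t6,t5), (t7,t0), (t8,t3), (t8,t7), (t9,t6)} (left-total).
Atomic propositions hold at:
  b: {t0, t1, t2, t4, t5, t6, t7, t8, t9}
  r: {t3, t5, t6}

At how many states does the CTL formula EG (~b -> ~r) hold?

8

Sat(~b) = {t3}
Sat(~r) = {t0, t1, t2, t4, t7, t8, t9}
Sat(~b -> ~r) = {t0, t1, t2, t4, t5, t6, t7, t8, t9}
EG (~b -> ~r): greatest fixpoint, start Z0 = {t0, t1, t2, t4, t5, t6, t7, t8, t9}, keep only states in Sat with some successor in Z. Z1 = {t0, t1, t2, t5, t6, t7, t8, t9}; fixed.
Sat(EG (~b -> ~r)) = {t0, t1, t2, t5, t6, t7, t8, t9}
|Sat(EG (~b -> ~r))| = |{t0, t1, t2, t5, t6, t7, t8, t9}| = 8.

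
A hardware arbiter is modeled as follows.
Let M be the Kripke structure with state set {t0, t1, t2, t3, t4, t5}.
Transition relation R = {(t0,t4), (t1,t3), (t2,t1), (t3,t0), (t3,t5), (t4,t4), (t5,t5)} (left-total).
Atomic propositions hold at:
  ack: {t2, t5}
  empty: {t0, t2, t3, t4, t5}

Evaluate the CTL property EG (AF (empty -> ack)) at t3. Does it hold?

No

Sat(empty -> ack) = {t1, t2, t5}
AF (empty -> ack): least fixpoint, start Z0 = {t1, t2, t5}, add states with every successor in Z. Already a fixed point.
Sat(AF (empty -> ack)) = {t1, t2, t5}
EG (AF (empty -> ack)): greatest fixpoint, start Z0 = {t1, t2, t5}, keep only states in Sat with some successor in Z. Z1 = {t2, t5}; Z2 = {t5}; fixed.
Sat(EG (AF (empty -> ack))) = {t5}
t3 ∉ Sat(EG (AF (empty -> ack))) = {t5}, so the formula does not hold at t3.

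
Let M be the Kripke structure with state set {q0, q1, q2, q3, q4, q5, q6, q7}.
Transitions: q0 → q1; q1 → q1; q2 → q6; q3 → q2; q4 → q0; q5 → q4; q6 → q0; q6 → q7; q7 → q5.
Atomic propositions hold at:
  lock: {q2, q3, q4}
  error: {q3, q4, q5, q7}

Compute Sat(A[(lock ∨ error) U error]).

Sat(lock ∨ error) = {q2, q3, q4, q5, q7}
A[(lock ∨ error) U error]: least fixpoint, start Z0 = Sat(error) = {q3, q4, q5, q7}, add states in Sat(lock ∨ error) with every successor in Z. Already a fixed point.
Sat(A[(lock ∨ error) U error]) = {q3, q4, q5, q7}

{q3, q4, q5, q7}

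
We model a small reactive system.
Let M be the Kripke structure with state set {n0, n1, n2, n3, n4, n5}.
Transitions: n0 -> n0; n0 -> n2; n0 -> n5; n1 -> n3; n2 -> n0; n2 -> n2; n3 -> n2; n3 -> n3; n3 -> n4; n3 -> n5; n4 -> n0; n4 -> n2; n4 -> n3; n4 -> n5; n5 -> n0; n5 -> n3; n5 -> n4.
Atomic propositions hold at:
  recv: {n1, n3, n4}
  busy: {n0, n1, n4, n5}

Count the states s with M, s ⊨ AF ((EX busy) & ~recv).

Sat(EX busy) = {s : some successor in {n0, n1, n4, n5}} = {n0, n2, n3, n4, n5}
Sat(~recv) = {n0, n2, n5}
Sat((EX busy) & ~recv) = {n0, n2, n5}
AF ((EX busy) & ~recv): least fixpoint, start Z0 = {n0, n2, n5}, add states with every successor in Z. Already a fixed point.
Sat(AF ((EX busy) & ~recv)) = {n0, n2, n5}
|Sat(AF ((EX busy) & ~recv))| = |{n0, n2, n5}| = 3.

3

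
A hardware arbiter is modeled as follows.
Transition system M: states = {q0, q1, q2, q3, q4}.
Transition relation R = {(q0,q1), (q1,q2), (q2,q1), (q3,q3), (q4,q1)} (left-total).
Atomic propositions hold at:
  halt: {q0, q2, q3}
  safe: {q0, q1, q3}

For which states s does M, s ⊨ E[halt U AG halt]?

{q3}

AG halt: greatest fixpoint, start Z0 = {q0, q2, q3}, keep only states in Sat with every successor in Z. Z1 = {q3}; fixed.
Sat(AG halt) = {q3}
E[halt U AG halt]: least fixpoint, start Z0 = Sat(AG halt) = {q3}, add states in Sat(halt) with some successor in Z. Already a fixed point.
Sat(E[halt U AG halt]) = {q3}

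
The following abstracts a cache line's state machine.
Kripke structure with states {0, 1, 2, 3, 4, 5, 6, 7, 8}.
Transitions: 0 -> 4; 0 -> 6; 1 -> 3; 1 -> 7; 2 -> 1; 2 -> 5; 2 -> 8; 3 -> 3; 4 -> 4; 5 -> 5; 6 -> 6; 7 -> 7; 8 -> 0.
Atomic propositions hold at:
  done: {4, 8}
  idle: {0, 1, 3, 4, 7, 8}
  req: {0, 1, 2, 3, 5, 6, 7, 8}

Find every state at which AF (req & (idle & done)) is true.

{8}

Sat(idle & done) = {4, 8}
Sat(req & (idle & done)) = {8}
AF (req & (idle & done)): least fixpoint, start Z0 = {8}, add states with every successor in Z. Already a fixed point.
Sat(AF (req & (idle & done))) = {8}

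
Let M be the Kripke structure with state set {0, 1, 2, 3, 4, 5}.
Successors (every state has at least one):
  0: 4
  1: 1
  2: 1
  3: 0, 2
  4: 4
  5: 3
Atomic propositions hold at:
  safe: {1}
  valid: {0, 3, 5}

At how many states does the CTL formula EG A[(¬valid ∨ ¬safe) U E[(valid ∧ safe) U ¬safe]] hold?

Sat(¬valid) = {1, 2, 4}
Sat(¬safe) = {0, 2, 3, 4, 5}
Sat(¬valid ∨ ¬safe) = {0, 1, 2, 3, 4, 5}
Sat(valid ∧ safe) = ∅
E[(valid ∧ safe) U ¬safe]: least fixpoint, start Z0 = Sat(¬safe) = {0, 2, 3, 4, 5}, add states in Sat(valid ∧ safe) with some successor in Z. Already a fixed point.
Sat(E[(valid ∧ safe) U ¬safe]) = {0, 2, 3, 4, 5}
A[(¬valid ∨ ¬safe) U E[(valid ∧ safe) U ¬safe]]: least fixpoint, start Z0 = Sat(E[(valid ∧ safe) U ¬safe]) = {0, 2, 3, 4, 5}, add states in Sat(¬valid ∨ ¬safe) with every successor in Z. Already a fixed point.
Sat(A[(¬valid ∨ ¬safe) U E[(valid ∧ safe) U ¬safe]]) = {0, 2, 3, 4, 5}
EG A[(¬valid ∨ ¬safe) U E[(valid ∧ safe) U ¬safe]]: greatest fixpoint, start Z0 = {0, 2, 3, 4, 5}, keep only states in Sat with some successor in Z. Z1 = {0, 3, 4, 5}; fixed.
Sat(EG A[(¬valid ∨ ¬safe) U E[(valid ∧ safe) U ¬safe]]) = {0, 3, 4, 5}
|Sat(EG A[(¬valid ∨ ¬safe) U E[(valid ∧ safe) U ¬safe]])| = |{0, 3, 4, 5}| = 4.

4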